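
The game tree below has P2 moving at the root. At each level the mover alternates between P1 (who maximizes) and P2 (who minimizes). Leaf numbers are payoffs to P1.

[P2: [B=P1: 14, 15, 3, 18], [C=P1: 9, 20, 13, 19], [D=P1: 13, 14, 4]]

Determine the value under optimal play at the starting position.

14

B (P1): max(14, 15, 3, 18) = 18
C (P1): max(9, 20, 13, 19) = 20
D (P1): max(13, 14, 4) = 14
Root (P2): min(18, 20, 14) = 14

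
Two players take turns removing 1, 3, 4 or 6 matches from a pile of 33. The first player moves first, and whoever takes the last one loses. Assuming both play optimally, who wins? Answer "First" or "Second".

First

W/L table (W = player to move can force a win):
i:   0  1  2  3  4  5  6  7  8  9 10 11 12 13 14 15 16 17 18 19 20 21 22 23 24 25 26 27 28 29 30 31 32 33
     W  L  W  L  W  W  W  W  L  W  L  W  W  W  W  L  W  L  W  W  W  W  L  W  L  W  W  W  W  L  W  L  W  W
Position 33 is W, so the first player wins.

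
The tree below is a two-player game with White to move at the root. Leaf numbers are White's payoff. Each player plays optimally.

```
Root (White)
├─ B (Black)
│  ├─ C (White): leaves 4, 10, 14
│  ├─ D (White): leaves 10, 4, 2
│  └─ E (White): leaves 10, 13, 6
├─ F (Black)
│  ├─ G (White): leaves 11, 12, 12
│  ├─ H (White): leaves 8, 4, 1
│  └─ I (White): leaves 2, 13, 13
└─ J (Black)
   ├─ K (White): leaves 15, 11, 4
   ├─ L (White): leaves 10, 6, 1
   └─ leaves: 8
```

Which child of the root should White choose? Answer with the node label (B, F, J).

B

C (White): max(4, 10, 14) = 14
D (White): max(10, 4, 2) = 10
E (White): max(10, 13, 6) = 13
B (Black): min(14, 10, 13) = 10
G (White): max(11, 12, 12) = 12
H (White): max(8, 4, 1) = 8
I (White): max(2, 13, 13) = 13
F (Black): min(12, 8, 13) = 8
K (White): max(15, 11, 4) = 15
L (White): max(10, 6, 1) = 10
J (Black): min(15, 10, 8) = 8
Root (White): max(10, 8, 8) = 10
White picks the child with the highest value: B (value 10).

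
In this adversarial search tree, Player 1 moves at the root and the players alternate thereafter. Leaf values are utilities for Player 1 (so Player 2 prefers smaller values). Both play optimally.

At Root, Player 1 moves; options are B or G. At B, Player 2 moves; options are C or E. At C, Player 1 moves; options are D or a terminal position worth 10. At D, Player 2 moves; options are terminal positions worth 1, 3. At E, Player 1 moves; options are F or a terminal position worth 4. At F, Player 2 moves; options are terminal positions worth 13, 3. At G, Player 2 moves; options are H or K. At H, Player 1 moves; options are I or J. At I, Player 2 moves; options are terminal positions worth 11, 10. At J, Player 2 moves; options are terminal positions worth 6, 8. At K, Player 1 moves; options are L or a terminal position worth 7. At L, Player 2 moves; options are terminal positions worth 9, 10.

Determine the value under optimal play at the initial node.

D (Player 2): min(1, 3) = 1
C (Player 1): max(1, 10) = 10
F (Player 2): min(13, 3) = 3
E (Player 1): max(3, 4) = 4
B (Player 2): min(10, 4) = 4
I (Player 2): min(11, 10) = 10
J (Player 2): min(6, 8) = 6
H (Player 1): max(10, 6) = 10
L (Player 2): min(9, 10) = 9
K (Player 1): max(9, 7) = 9
G (Player 2): min(10, 9) = 9
Root (Player 1): max(4, 9) = 9

9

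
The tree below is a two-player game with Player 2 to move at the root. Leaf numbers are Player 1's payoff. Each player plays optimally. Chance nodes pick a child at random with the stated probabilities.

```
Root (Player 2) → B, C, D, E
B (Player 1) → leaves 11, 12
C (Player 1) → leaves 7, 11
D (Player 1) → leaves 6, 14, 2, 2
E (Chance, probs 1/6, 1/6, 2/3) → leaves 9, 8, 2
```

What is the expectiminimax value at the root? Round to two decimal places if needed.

4.17

B (Player 1): max(11, 12) = 12
C (Player 1): max(7, 11) = 11
D (Player 1): max(6, 14, 2, 2) = 14
E (Chance): 1/6·9 + 1/6·8 + 2/3·2 = 4.17
Root (Player 2): min(12, 11, 14, 4.17) = 4.17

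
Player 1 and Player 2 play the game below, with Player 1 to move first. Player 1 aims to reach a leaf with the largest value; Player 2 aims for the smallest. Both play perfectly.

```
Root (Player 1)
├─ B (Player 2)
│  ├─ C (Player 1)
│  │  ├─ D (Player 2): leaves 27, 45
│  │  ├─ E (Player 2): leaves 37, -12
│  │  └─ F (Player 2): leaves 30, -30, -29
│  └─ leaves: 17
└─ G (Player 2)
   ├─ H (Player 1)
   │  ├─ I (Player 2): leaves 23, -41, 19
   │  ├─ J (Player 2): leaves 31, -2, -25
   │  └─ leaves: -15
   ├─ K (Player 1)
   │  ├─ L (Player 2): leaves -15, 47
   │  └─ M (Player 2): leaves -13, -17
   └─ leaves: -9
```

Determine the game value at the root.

D (Player 2): min(27, 45) = 27
E (Player 2): min(37, -12) = -12
F (Player 2): min(30, -30, -29) = -30
C (Player 1): max(27, -12, -30) = 27
B (Player 2): min(27, 17) = 17
I (Player 2): min(23, -41, 19) = -41
J (Player 2): min(31, -2, -25) = -25
H (Player 1): max(-41, -25, -15) = -15
L (Player 2): min(-15, 47) = -15
M (Player 2): min(-13, -17) = -17
K (Player 1): max(-15, -17) = -15
G (Player 2): min(-15, -15, -9) = -15
Root (Player 1): max(17, -15) = 17

17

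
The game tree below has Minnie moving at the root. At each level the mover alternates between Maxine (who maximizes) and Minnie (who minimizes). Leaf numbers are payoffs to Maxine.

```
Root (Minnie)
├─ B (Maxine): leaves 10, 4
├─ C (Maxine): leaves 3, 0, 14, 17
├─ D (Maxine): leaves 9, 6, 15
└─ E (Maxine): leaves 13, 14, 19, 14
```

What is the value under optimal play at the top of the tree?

10

B (Maxine): max(10, 4) = 10
C (Maxine): max(3, 0, 14, 17) = 17
D (Maxine): max(9, 6, 15) = 15
E (Maxine): max(13, 14, 19, 14) = 19
Root (Minnie): min(10, 17, 15, 19) = 10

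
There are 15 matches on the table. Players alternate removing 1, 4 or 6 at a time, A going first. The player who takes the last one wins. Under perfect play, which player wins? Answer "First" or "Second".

Mark each pile size as W (mover wins) or L (mover loses):
i:   0  1  2  3  4  5  6  7  8  9 10 11 12 13 14 15
     L  W  L  W  W  L  W  L  W  W  L  W  L  W  W  L
Position 15 is L, so the second player wins.

Second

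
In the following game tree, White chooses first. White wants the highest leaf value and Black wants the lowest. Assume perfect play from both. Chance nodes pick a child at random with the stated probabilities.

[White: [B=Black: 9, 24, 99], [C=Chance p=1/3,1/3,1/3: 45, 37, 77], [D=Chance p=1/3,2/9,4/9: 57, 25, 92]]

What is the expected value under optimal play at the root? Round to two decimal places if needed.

B (Black): min(9, 24, 99) = 9
C (Chance): 1/3·45 + 1/3·37 + 1/3·77 = 53
D (Chance): 1/3·57 + 2/9·25 + 4/9·92 = 65.44
Root (White): max(9, 53, 65.44) = 65.44

65.44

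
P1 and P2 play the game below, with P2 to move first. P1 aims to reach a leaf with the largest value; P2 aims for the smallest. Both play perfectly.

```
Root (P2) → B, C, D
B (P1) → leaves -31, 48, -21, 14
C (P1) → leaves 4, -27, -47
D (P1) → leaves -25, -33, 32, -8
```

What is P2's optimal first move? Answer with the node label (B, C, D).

C

B (P1): max(-31, 48, -21, 14) = 48
C (P1): max(4, -27, -47) = 4
D (P1): max(-25, -33, 32, -8) = 32
Root (P2): min(48, 4, 32) = 4
P2 picks the child with the lowest value: C (value 4).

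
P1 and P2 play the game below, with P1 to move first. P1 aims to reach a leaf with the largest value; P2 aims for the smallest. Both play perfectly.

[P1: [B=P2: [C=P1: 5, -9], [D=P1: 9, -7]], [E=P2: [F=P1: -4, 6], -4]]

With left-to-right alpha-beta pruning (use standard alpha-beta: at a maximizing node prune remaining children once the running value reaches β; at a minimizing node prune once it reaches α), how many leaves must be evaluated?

6

C [α=-∞,β=+∞]: v=5
D [α=-∞,β=5]: v=9 after child 1 ≥ β → β-cutoff, skip 1
B [α=-∞,β=+∞]: v=5
F [α=5,β=+∞]: v=6
E [α=5,β=+∞]: v=-4
Root [α=-∞,β=+∞]: v=5
Leaves evaluated: 6 of 7.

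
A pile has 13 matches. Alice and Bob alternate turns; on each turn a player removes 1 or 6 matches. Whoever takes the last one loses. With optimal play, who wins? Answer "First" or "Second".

First

Positions where the player to move wins (W) vs loses (L):
i:   0  1  2  3  4  5  6  7  8  9 10 11 12 13
     W  L  W  L  W  L  W  W  L  W  L  W  L  W
Position 13 is W, so the first player wins.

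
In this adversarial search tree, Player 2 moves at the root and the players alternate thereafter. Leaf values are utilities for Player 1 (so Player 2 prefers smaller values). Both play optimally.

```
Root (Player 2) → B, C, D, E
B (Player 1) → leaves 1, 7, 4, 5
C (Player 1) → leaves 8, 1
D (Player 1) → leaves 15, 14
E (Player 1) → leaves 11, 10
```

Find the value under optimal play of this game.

B (Player 1): max(1, 7, 4, 5) = 7
C (Player 1): max(8, 1) = 8
D (Player 1): max(15, 14) = 15
E (Player 1): max(11, 10) = 11
Root (Player 2): min(7, 8, 15, 11) = 7

7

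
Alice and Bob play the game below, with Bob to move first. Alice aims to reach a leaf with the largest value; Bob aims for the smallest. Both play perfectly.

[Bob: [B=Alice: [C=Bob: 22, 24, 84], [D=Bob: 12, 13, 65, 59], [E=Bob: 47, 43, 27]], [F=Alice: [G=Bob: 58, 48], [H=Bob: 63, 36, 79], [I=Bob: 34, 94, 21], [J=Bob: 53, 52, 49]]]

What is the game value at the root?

27

C (Bob): min(22, 24, 84) = 22
D (Bob): min(12, 13, 65, 59) = 12
E (Bob): min(47, 43, 27) = 27
B (Alice): max(22, 12, 27) = 27
G (Bob): min(58, 48) = 48
H (Bob): min(63, 36, 79) = 36
I (Bob): min(34, 94, 21) = 21
J (Bob): min(53, 52, 49) = 49
F (Alice): max(48, 36, 21, 49) = 49
Root (Bob): min(27, 49) = 27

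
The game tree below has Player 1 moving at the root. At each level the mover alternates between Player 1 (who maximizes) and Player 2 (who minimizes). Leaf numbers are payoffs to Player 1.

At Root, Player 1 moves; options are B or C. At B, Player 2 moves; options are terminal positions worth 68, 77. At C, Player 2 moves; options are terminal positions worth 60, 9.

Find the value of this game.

B (Player 2): min(68, 77) = 68
C (Player 2): min(60, 9) = 9
Root (Player 1): max(68, 9) = 68

68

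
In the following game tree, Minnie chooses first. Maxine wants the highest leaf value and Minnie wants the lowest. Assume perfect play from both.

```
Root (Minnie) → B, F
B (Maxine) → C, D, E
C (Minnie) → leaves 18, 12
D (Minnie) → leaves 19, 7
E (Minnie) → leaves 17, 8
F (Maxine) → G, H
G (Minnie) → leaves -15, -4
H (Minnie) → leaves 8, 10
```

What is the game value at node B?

C: min(18, 12) = 12
D: min(19, 7) = 7
E: min(17, 8) = 8
B: max(12, 7, 8) = 12

12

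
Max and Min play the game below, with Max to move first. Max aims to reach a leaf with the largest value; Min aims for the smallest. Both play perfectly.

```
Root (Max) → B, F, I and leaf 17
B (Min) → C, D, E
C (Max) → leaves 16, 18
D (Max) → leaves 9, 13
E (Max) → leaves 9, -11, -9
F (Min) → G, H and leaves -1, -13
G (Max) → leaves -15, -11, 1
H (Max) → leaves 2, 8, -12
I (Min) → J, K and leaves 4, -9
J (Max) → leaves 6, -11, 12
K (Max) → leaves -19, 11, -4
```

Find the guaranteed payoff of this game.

17

C (Max): max(16, 18) = 18
D (Max): max(9, 13) = 13
E (Max): max(9, -11, -9) = 9
B (Min): min(18, 13, 9) = 9
G (Max): max(-15, -11, 1) = 1
H (Max): max(2, 8, -12) = 8
F (Min): min(1, 8, -1, -13) = -13
J (Max): max(6, -11, 12) = 12
K (Max): max(-19, 11, -4) = 11
I (Min): min(12, 11, 4, -9) = -9
Root (Max): max(9, -13, -9, 17) = 17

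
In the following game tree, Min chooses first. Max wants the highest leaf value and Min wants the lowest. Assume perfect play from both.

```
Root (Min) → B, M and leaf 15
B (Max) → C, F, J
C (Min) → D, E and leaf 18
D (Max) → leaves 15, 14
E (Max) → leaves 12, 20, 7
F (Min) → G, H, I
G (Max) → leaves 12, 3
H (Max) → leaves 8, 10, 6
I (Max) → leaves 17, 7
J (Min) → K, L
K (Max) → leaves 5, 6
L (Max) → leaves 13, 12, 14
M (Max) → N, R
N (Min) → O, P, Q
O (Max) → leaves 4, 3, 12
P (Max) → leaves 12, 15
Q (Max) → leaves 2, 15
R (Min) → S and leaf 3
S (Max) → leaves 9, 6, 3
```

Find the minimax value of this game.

D (Max): max(15, 14) = 15
E (Max): max(12, 20, 7) = 20
C (Min): min(15, 20, 18) = 15
G (Max): max(12, 3) = 12
H (Max): max(8, 10, 6) = 10
I (Max): max(17, 7) = 17
F (Min): min(12, 10, 17) = 10
K (Max): max(5, 6) = 6
L (Max): max(13, 12, 14) = 14
J (Min): min(6, 14) = 6
B (Max): max(15, 10, 6) = 15
O (Max): max(4, 3, 12) = 12
P (Max): max(12, 15) = 15
Q (Max): max(2, 15) = 15
N (Min): min(12, 15, 15) = 12
S (Max): max(9, 6, 3) = 9
R (Min): min(9, 3) = 3
M (Max): max(12, 3) = 12
Root (Min): min(15, 12, 15) = 12

12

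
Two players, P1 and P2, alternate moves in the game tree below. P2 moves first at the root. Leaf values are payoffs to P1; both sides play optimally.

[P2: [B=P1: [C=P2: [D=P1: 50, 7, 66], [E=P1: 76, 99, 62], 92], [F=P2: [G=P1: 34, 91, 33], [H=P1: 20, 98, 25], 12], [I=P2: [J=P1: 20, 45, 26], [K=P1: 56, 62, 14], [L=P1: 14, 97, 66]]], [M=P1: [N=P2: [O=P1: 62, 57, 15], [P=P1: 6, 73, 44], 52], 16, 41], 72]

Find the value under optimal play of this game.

D (P1): max(50, 7, 66) = 66
E (P1): max(76, 99, 62) = 99
C (P2): min(66, 99, 92) = 66
G (P1): max(34, 91, 33) = 91
H (P1): max(20, 98, 25) = 98
F (P2): min(91, 98, 12) = 12
J (P1): max(20, 45, 26) = 45
K (P1): max(56, 62, 14) = 62
L (P1): max(14, 97, 66) = 97
I (P2): min(45, 62, 97) = 45
B (P1): max(66, 12, 45) = 66
O (P1): max(62, 57, 15) = 62
P (P1): max(6, 73, 44) = 73
N (P2): min(62, 73, 52) = 52
M (P1): max(52, 16, 41) = 52
Root (P2): min(66, 52, 72) = 52

52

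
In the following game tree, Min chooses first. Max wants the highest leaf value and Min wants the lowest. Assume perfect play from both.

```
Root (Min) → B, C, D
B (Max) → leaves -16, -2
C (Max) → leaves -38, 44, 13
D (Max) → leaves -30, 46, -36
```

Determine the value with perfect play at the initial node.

B (Max): max(-16, -2) = -2
C (Max): max(-38, 44, 13) = 44
D (Max): max(-30, 46, -36) = 46
Root (Min): min(-2, 44, 46) = -2

-2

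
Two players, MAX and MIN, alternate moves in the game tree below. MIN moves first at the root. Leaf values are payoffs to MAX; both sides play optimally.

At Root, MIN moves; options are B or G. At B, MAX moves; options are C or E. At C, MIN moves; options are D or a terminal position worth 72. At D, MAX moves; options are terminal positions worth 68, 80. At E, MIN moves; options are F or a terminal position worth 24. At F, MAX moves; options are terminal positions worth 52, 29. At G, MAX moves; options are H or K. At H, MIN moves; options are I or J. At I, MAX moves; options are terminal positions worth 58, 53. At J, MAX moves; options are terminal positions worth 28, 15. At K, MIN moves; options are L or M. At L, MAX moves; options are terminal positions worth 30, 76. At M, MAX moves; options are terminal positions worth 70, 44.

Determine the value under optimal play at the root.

D (MAX): max(68, 80) = 80
C (MIN): min(80, 72) = 72
F (MAX): max(52, 29) = 52
E (MIN): min(52, 24) = 24
B (MAX): max(72, 24) = 72
I (MAX): max(58, 53) = 58
J (MAX): max(28, 15) = 28
H (MIN): min(58, 28) = 28
L (MAX): max(30, 76) = 76
M (MAX): max(70, 44) = 70
K (MIN): min(76, 70) = 70
G (MAX): max(28, 70) = 70
Root (MIN): min(72, 70) = 70

70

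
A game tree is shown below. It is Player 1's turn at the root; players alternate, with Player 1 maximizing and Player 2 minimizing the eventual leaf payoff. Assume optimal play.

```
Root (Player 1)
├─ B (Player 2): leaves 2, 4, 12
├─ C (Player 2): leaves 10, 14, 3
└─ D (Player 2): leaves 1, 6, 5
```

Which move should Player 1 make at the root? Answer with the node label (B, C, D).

C

B (Player 2): min(2, 4, 12) = 2
C (Player 2): min(10, 14, 3) = 3
D (Player 2): min(1, 6, 5) = 1
Root (Player 1): max(2, 3, 1) = 3
Player 1 picks the child with the highest value: C (value 3).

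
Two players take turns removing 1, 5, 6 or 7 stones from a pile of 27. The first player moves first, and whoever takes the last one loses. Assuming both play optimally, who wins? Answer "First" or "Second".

i:   0  1  2  3  4  5  6  7  8  9 10 11 12 13 14 15 16 17 18 19 20 21 22 23 24 25 26 27
     W  L  W  L  W  L  W  W  W  W  W  W  W  L  W  L  W  L  W  W  W  W  W  W  W  L  W  L
Position 27 is L, so the second player wins.

Second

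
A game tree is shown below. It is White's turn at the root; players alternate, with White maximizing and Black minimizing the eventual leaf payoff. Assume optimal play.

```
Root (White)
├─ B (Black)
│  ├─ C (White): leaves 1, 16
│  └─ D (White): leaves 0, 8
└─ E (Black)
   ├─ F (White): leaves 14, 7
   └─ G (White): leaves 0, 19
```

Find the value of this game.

C (White): max(1, 16) = 16
D (White): max(0, 8) = 8
B (Black): min(16, 8) = 8
F (White): max(14, 7) = 14
G (White): max(0, 19) = 19
E (Black): min(14, 19) = 14
Root (White): max(8, 14) = 14

14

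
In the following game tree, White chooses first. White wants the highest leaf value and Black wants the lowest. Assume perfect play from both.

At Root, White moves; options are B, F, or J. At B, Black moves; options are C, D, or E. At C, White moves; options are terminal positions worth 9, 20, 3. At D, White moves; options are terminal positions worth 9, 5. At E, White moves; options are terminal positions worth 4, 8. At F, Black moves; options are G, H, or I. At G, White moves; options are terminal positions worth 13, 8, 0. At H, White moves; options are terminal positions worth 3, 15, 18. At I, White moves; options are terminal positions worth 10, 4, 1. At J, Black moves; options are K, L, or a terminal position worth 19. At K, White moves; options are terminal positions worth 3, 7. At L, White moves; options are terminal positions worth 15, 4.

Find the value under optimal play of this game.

C (White): max(9, 20, 3) = 20
D (White): max(9, 5) = 9
E (White): max(4, 8) = 8
B (Black): min(20, 9, 8) = 8
G (White): max(13, 8, 0) = 13
H (White): max(3, 15, 18) = 18
I (White): max(10, 4, 1) = 10
F (Black): min(13, 18, 10) = 10
K (White): max(3, 7) = 7
L (White): max(15, 4) = 15
J (Black): min(7, 15, 19) = 7
Root (White): max(8, 10, 7) = 10

10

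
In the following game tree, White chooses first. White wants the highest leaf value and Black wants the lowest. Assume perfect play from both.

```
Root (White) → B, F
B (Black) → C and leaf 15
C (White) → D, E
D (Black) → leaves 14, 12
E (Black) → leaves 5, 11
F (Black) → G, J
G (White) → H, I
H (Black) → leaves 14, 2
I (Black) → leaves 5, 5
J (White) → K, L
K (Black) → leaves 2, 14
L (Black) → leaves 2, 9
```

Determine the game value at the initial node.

D (Black): min(14, 12) = 12
E (Black): min(5, 11) = 5
C (White): max(12, 5) = 12
B (Black): min(12, 15) = 12
H (Black): min(14, 2) = 2
I (Black): min(5, 5) = 5
G (White): max(2, 5) = 5
K (Black): min(2, 14) = 2
L (Black): min(2, 9) = 2
J (White): max(2, 2) = 2
F (Black): min(5, 2) = 2
Root (White): max(12, 2) = 12

12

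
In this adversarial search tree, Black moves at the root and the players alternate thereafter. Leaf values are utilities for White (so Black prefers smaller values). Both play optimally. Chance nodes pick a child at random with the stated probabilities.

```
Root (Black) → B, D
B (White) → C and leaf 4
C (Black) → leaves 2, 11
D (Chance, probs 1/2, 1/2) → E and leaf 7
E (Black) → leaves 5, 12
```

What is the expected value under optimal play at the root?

C (Black): min(2, 11) = 2
B (White): max(2, 4) = 4
E (Black): min(5, 12) = 5
D (Chance): 1/2·5 + 1/2·7 = 6
Root (Black): min(4, 6) = 4

4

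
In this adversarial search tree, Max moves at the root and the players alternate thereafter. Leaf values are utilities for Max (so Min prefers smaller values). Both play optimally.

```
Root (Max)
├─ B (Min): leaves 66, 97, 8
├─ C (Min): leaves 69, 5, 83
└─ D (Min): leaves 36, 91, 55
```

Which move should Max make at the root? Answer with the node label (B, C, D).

D

B (Min): min(66, 97, 8) = 8
C (Min): min(69, 5, 83) = 5
D (Min): min(36, 91, 55) = 36
Root (Max): max(8, 5, 36) = 36
Max picks the child with the highest value: D (value 36).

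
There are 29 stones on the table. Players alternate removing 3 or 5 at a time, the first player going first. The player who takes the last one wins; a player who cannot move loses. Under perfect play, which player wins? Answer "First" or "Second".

First

Compute winning (W) and losing (L) positions by backward induction:
i:   0  1  2  3  4  5  6  7  8  9 10 11 12 13 14 15 16 17 18 19 20 21 22 23 24 25 26 27 28 29
     L  L  L  W  W  W  W  W  L  L  L  W  W  W  W  W  L  L  L  W  W  W  W  W  L  L  L  W  W  W
Position 29 is W, so the first player wins.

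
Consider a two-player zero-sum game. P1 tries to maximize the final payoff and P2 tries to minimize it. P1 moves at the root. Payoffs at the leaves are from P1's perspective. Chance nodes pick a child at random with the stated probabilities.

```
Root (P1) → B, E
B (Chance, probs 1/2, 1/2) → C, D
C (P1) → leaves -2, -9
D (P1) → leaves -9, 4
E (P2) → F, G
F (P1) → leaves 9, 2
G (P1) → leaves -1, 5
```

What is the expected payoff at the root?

C (P1): max(-2, -9) = -2
D (P1): max(-9, 4) = 4
B (Chance): 1/2·-2 + 1/2·4 = 1
F (P1): max(9, 2) = 9
G (P1): max(-1, 5) = 5
E (P2): min(9, 5) = 5
Root (P1): max(1, 5) = 5

5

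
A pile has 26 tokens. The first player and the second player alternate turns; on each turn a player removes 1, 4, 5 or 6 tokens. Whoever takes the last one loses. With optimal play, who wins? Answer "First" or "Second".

First

W/L table (W = player to move can force a win):
i:   0  1  2  3  4  5  6  7  8  9 10 11 12 13 14 15 16 17 18 19 20 21 22 23 24 25 26
     W  L  W  L  W  W  W  W  W  W  L  W  L  W  W  W  W  W  W  L  W  L  W  W  W  W  W
Position 26 is W, so the first player wins.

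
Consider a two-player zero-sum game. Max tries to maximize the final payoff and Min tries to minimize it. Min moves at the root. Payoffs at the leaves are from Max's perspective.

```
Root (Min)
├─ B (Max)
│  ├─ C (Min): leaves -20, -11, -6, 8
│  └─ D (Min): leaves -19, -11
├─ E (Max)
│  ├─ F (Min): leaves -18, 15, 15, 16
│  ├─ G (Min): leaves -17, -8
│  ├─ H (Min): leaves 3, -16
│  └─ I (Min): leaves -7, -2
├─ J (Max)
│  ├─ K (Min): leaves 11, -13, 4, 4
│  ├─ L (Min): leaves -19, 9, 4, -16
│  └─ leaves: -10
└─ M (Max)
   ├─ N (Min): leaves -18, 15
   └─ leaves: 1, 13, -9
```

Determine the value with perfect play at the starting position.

-19

C (Min): min(-20, -11, -6, 8) = -20
D (Min): min(-19, -11) = -19
B (Max): max(-20, -19) = -19
F (Min): min(-18, 15, 15, 16) = -18
G (Min): min(-17, -8) = -17
H (Min): min(3, -16) = -16
I (Min): min(-7, -2) = -7
E (Max): max(-18, -17, -16, -7) = -7
K (Min): min(11, -13, 4, 4) = -13
L (Min): min(-19, 9, 4, -16) = -19
J (Max): max(-13, -19, -10) = -10
N (Min): min(-18, 15) = -18
M (Max): max(-18, 1, 13, -9) = 13
Root (Min): min(-19, -7, -10, 13) = -19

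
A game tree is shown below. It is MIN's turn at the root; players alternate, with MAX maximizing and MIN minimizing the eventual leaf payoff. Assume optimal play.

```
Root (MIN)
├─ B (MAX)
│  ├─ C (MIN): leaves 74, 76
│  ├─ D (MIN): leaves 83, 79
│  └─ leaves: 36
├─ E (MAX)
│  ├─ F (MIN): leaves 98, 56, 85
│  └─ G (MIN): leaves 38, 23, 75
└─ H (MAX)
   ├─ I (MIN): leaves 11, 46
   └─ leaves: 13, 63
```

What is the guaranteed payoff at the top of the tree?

C (MIN): min(74, 76) = 74
D (MIN): min(83, 79) = 79
B (MAX): max(74, 79, 36) = 79
F (MIN): min(98, 56, 85) = 56
G (MIN): min(38, 23, 75) = 23
E (MAX): max(56, 23) = 56
I (MIN): min(11, 46) = 11
H (MAX): max(11, 13, 63) = 63
Root (MIN): min(79, 56, 63) = 56

56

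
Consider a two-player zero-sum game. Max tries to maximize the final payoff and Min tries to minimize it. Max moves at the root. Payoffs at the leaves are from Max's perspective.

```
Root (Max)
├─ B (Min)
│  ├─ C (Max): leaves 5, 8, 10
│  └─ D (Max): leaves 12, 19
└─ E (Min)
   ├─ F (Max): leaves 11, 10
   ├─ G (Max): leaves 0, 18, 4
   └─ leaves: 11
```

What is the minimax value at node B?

10

C: max(5, 8, 10) = 10
D: max(12, 19) = 19
B: min(10, 19) = 10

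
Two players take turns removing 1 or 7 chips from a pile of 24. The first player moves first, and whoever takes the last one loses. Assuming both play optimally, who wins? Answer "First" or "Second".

First

Mark each pile size as W (mover wins) or L (mover loses):
i:   0  1  2  3  4  5  6  7  8  9 10 11 12 13 14 15 16 17 18 19 20 21 22 23 24
     W  L  W  L  W  L  W  L  W  L  W  L  W  L  W  L  W  L  W  L  W  L  W  L  W
Position 24 is W, so the first player wins.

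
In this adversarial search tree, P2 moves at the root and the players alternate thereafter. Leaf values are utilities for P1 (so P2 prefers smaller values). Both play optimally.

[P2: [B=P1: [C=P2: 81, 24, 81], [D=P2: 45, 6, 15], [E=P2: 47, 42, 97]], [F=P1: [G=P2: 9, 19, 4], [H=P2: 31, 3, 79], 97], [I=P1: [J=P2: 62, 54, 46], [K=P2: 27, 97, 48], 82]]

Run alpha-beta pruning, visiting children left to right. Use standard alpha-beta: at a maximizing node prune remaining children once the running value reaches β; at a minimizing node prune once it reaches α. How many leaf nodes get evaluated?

17

C [α=-∞,β=+∞]: v=24
D [α=24,β=+∞]: v=6 after child 2 ≤ α → α-cutoff, skip 1
E [α=24,β=+∞]: v=42
B [α=-∞,β=+∞]: v=42
G [α=-∞,β=42]: v=4
H [α=4,β=42]: v=3 after child 2 ≤ α → α-cutoff, skip 1
F [α=-∞,β=42]: v=97
J [α=-∞,β=42]: v=46
I [α=-∞,β=42]: v=46 after child 1 ≥ β → β-cutoff, skip 2
Root [α=-∞,β=+∞]: v=42
Leaves evaluated: 17 of 23.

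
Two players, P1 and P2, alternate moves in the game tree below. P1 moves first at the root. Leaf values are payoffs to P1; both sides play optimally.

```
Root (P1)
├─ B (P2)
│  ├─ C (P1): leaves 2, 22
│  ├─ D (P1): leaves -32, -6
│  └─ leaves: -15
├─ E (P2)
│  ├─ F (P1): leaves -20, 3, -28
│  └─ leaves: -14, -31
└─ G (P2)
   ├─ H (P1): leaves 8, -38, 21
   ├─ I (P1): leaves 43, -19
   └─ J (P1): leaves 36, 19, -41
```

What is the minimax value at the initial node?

C (P1): max(2, 22) = 22
D (P1): max(-32, -6) = -6
B (P2): min(22, -6, -15) = -15
F (P1): max(-20, 3, -28) = 3
E (P2): min(3, -14, -31) = -31
H (P1): max(8, -38, 21) = 21
I (P1): max(43, -19) = 43
J (P1): max(36, 19, -41) = 36
G (P2): min(21, 43, 36) = 21
Root (P1): max(-15, -31, 21) = 21

21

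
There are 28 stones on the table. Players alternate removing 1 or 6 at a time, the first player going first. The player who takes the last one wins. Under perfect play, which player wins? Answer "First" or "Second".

Second

Compute winning (W) and losing (L) positions by backward induction:
i:   0  1  2  3  4  5  6  7  8  9 10 11 12 13 14 15 16 17 18 19 20 21 22 23 24 25 26 27 28
     L  W  L  W  L  W  W  L  W  L  W  L  W  W  L  W  L  W  L  W  W  L  W  L  W  L  W  W  L
Position 28 is L, so the second player wins.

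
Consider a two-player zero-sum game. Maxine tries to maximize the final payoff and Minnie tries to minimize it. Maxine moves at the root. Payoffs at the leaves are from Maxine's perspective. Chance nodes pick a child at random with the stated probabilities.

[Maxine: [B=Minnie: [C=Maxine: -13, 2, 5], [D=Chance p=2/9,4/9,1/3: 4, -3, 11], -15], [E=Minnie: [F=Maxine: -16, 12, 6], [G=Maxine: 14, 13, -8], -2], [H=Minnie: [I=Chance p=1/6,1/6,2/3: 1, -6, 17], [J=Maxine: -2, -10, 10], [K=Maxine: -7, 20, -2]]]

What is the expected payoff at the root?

10

C (Maxine): max(-13, 2, 5) = 5
D (Chance): 2/9·4 + 4/9·-3 + 1/3·11 = 3.22
B (Minnie): min(5, 3.22, -15) = -15
F (Maxine): max(-16, 12, 6) = 12
G (Maxine): max(14, 13, -8) = 14
E (Minnie): min(12, 14, -2) = -2
I (Chance): 1/6·1 + 1/6·-6 + 2/3·17 = 10.5
J (Maxine): max(-2, -10, 10) = 10
K (Maxine): max(-7, 20, -2) = 20
H (Minnie): min(10.5, 10, 20) = 10
Root (Maxine): max(-15, -2, 10) = 10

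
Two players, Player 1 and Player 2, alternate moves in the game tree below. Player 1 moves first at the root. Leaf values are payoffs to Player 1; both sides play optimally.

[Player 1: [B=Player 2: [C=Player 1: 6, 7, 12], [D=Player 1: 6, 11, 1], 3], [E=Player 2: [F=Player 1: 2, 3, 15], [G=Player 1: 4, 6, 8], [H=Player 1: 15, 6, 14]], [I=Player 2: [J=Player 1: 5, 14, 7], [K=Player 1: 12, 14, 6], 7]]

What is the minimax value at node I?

7

J: max(5, 14, 7) = 14
K: max(12, 14, 6) = 14
I: min(14, 14, 7) = 7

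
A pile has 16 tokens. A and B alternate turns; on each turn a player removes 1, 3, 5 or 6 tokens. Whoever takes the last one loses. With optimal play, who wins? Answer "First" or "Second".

W/L table (W = player to move can force a win):
i:   0  1  2  3  4  5  6  7  8  9 10 11 12 13 14 15 16
     W  L  W  L  W  L  W  W  W  W  W  W  L  W  L  W  L
Position 16 is L, so the second player wins.

Second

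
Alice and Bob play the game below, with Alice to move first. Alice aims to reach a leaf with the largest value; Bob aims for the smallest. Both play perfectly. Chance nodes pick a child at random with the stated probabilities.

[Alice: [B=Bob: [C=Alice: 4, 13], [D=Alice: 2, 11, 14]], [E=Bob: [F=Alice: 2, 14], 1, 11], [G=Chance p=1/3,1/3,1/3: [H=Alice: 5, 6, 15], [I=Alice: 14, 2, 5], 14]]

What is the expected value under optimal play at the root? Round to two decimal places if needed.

C (Alice): max(4, 13) = 13
D (Alice): max(2, 11, 14) = 14
B (Bob): min(13, 14) = 13
F (Alice): max(2, 14) = 14
E (Bob): min(14, 1, 11) = 1
H (Alice): max(5, 6, 15) = 15
I (Alice): max(14, 2, 5) = 14
G (Chance): 1/3·15 + 1/3·14 + 1/3·14 = 14.33
Root (Alice): max(13, 1, 14.33) = 14.33

14.33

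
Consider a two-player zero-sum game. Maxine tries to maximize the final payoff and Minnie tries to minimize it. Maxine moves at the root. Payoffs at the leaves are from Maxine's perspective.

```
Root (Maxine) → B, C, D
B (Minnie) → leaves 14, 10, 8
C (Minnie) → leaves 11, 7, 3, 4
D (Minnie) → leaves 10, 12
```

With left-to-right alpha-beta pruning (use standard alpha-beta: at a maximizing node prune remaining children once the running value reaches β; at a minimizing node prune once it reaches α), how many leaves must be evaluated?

B [α=-∞,β=+∞]: v=8
C [α=8,β=+∞]: v=7 after child 2 ≤ α → α-cutoff, skip 2
D [α=8,β=+∞]: v=10
Root [α=-∞,β=+∞]: v=10
Leaves evaluated: 7 of 9.

7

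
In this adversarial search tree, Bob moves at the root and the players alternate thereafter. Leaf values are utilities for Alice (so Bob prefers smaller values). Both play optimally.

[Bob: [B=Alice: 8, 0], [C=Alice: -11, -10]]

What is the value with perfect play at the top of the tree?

B (Alice): max(8, 0) = 8
C (Alice): max(-11, -10) = -10
Root (Bob): min(8, -10) = -10

-10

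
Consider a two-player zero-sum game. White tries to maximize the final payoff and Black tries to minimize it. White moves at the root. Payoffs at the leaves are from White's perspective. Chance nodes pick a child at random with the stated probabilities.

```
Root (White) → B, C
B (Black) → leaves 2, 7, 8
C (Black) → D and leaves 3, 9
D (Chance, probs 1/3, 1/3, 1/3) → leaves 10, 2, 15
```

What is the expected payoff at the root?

3

B (Black): min(2, 7, 8) = 2
D (Chance): 1/3·10 + 1/3·2 + 1/3·15 = 9
C (Black): min(9, 3, 9) = 3
Root (White): max(2, 3) = 3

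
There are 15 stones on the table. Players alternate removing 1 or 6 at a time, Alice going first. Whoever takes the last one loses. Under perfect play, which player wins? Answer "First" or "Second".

Second

Compute winning (W) and losing (L) positions by backward induction:
i:   0  1  2  3  4  5  6  7  8  9 10 11 12 13 14 15
     W  L  W  L  W  L  W  W  L  W  L  W  L  W  W  L
Position 15 is L, so the second player wins.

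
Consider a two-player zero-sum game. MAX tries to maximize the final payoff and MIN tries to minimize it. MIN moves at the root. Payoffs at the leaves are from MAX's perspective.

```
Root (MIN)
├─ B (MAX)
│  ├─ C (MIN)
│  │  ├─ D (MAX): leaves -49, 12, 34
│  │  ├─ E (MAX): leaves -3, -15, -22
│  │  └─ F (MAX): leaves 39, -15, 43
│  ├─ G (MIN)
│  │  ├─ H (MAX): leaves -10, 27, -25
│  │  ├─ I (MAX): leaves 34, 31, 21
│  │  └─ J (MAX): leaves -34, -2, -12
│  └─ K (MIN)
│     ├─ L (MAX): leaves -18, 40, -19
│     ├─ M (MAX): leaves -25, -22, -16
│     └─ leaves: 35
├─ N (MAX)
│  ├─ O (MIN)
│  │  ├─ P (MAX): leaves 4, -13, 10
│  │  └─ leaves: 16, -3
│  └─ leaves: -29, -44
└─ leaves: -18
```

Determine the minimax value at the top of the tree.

D (MAX): max(-49, 12, 34) = 34
E (MAX): max(-3, -15, -22) = -3
F (MAX): max(39, -15, 43) = 43
C (MIN): min(34, -3, 43) = -3
H (MAX): max(-10, 27, -25) = 27
I (MAX): max(34, 31, 21) = 34
J (MAX): max(-34, -2, -12) = -2
G (MIN): min(27, 34, -2) = -2
L (MAX): max(-18, 40, -19) = 40
M (MAX): max(-25, -22, -16) = -16
K (MIN): min(40, -16, 35) = -16
B (MAX): max(-3, -2, -16) = -2
P (MAX): max(4, -13, 10) = 10
O (MIN): min(10, 16, -3) = -3
N (MAX): max(-3, -29, -44) = -3
Root (MIN): min(-2, -3, -18) = -18

-18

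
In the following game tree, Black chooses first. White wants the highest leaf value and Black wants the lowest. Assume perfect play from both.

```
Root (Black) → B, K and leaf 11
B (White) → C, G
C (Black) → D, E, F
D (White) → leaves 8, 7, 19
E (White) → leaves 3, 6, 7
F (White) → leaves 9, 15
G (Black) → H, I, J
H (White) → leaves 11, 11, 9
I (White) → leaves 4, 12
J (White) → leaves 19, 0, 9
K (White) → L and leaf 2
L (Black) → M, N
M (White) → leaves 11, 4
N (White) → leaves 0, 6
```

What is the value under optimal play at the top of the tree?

D (White): max(8, 7, 19) = 19
E (White): max(3, 6, 7) = 7
F (White): max(9, 15) = 15
C (Black): min(19, 7, 15) = 7
H (White): max(11, 11, 9) = 11
I (White): max(4, 12) = 12
J (White): max(19, 0, 9) = 19
G (Black): min(11, 12, 19) = 11
B (White): max(7, 11) = 11
M (White): max(11, 4) = 11
N (White): max(0, 6) = 6
L (Black): min(11, 6) = 6
K (White): max(6, 2) = 6
Root (Black): min(11, 6, 11) = 6

6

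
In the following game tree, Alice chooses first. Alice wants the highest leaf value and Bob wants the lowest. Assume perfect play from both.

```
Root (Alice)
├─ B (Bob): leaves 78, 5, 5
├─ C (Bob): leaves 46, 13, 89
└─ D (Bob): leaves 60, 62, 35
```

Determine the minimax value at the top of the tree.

35

B (Bob): min(78, 5, 5) = 5
C (Bob): min(46, 13, 89) = 13
D (Bob): min(60, 62, 35) = 35
Root (Alice): max(5, 13, 35) = 35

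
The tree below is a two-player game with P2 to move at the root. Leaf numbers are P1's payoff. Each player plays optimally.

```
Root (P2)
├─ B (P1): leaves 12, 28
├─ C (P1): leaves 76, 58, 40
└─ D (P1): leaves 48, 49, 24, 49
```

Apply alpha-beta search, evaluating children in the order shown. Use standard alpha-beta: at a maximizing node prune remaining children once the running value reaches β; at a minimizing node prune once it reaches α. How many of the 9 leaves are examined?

B [α=-∞,β=+∞]: v=28
C [α=-∞,β=28]: v=76 after child 1 ≥ β → β-cutoff, skip 2
D [α=-∞,β=28]: v=48 after child 1 ≥ β → β-cutoff, skip 3
Root [α=-∞,β=+∞]: v=28
Leaves evaluated: 4 of 9.

4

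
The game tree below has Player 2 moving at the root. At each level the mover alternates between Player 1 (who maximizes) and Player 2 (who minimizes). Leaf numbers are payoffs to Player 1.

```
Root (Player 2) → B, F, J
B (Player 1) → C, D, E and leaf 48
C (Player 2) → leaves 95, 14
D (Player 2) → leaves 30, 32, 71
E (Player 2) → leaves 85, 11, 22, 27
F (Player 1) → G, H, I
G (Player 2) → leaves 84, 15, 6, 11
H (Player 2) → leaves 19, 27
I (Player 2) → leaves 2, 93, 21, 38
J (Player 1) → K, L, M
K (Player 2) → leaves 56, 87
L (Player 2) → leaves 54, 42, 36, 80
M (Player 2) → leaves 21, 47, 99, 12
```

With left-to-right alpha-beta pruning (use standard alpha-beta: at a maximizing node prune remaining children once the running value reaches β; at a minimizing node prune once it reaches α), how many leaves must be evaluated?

17

C [α=-∞,β=+∞]: v=14
D [α=14,β=+∞]: v=30
E [α=30,β=+∞]: v=11 after child 2 ≤ α → α-cutoff, skip 2
B [α=-∞,β=+∞]: v=48
G [α=-∞,β=48]: v=6
H [α=6,β=48]: v=19
I [α=19,β=48]: v=2 after child 1 ≤ α → α-cutoff, skip 3
F [α=-∞,β=48]: v=19
K [α=-∞,β=19]: v=56
J [α=-∞,β=19]: v=56 after child 1 ≥ β → β-cutoff, skip 2
Root [α=-∞,β=+∞]: v=19
Leaves evaluated: 17 of 30.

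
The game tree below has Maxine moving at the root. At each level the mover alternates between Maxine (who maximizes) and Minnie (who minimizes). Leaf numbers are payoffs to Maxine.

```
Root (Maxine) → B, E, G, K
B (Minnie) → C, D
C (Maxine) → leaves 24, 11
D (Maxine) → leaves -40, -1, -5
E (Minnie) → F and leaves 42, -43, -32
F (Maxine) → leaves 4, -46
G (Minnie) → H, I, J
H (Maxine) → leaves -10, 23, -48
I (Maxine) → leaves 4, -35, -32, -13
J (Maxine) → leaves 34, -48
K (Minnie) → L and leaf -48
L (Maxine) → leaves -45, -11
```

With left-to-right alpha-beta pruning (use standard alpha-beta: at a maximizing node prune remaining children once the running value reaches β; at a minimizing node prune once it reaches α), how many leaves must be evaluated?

C [α=-∞,β=+∞]: v=24
D [α=-∞,β=24]: v=-1
B [α=-∞,β=+∞]: v=-1
F [α=-1,β=+∞]: v=4
E [α=-1,β=+∞]: v=-43 after child 3 ≤ α → α-cutoff, skip 1
H [α=-1,β=+∞]: v=23
I [α=-1,β=23]: v=4
J [α=-1,β=4]: v=34 after child 1 ≥ β → β-cutoff, skip 1
G [α=-1,β=+∞]: v=4
L [α=4,β=+∞]: v=-11
K [α=4,β=+∞]: v=-11 after child 1 ≤ α → α-cutoff, skip 1
Root [α=-∞,β=+∞]: v=4
Leaves evaluated: 19 of 22.

19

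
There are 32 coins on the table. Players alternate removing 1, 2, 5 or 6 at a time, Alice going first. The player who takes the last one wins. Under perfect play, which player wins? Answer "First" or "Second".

First

Positions where the player to move wins (W) vs loses (L):
i:   0  1  2  3  4  5  6  7  8  9 10 11 12 13 14 15 16 17 18 19 20 21 22 23 24 25 26 27 28 29 30 31 32
     L  W  W  L  W  W  W  L  W  W  L  W  W  W  L  W  W  L  W  W  W  L  W  W  L  W  W  W  L  W  W  L  W
Position 32 is W, so the first player wins.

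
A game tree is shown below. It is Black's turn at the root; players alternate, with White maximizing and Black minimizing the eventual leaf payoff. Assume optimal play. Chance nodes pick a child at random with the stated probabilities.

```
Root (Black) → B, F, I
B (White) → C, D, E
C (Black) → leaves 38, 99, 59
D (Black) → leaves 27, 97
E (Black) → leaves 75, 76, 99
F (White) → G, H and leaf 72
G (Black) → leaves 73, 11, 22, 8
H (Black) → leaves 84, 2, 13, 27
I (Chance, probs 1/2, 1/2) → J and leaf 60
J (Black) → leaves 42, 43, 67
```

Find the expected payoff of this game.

C (Black): min(38, 99, 59) = 38
D (Black): min(27, 97) = 27
E (Black): min(75, 76, 99) = 75
B (White): max(38, 27, 75) = 75
G (Black): min(73, 11, 22, 8) = 8
H (Black): min(84, 2, 13, 27) = 2
F (White): max(8, 2, 72) = 72
J (Black): min(42, 43, 67) = 42
I (Chance): 1/2·42 + 1/2·60 = 51
Root (Black): min(75, 72, 51) = 51

51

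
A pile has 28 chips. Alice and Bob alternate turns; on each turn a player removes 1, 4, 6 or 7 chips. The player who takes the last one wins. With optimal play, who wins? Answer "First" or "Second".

i:   0  1  2  3  4  5  6  7  8  9 10 11 12 13 14 15 16 17 18 19 20 21 22 23 24 25 26 27 28
     L  W  L  W  W  L  W  W  W  W  L  W  W  L  W  L  W  W  L  W  W  W  W  L  W  W  L  W  L
Position 28 is L, so the second player wins.

Second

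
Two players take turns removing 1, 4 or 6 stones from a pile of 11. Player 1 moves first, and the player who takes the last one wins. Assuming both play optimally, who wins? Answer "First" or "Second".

First

Mark each pile size as W (mover wins) or L (mover loses):
i:   0  1  2  3  4  5  6  7  8  9 10 11
     L  W  L  W  W  L  W  L  W  W  L  W
Position 11 is W, so the first player wins.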